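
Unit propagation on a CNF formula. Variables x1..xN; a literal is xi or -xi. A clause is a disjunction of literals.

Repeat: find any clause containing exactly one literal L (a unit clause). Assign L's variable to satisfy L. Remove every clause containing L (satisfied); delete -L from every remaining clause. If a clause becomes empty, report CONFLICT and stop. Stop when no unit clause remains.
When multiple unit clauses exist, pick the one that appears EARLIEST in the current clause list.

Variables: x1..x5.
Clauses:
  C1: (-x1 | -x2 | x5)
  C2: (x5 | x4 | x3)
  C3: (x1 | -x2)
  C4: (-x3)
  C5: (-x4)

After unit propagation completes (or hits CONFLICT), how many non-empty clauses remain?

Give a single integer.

unit clause [-3] forces x3=F; simplify:
  drop 3 from [5, 4, 3] -> [5, 4]
  satisfied 1 clause(s); 4 remain; assigned so far: [3]
unit clause [-4] forces x4=F; simplify:
  drop 4 from [5, 4] -> [5]
  satisfied 1 clause(s); 3 remain; assigned so far: [3, 4]
unit clause [5] forces x5=T; simplify:
  satisfied 2 clause(s); 1 remain; assigned so far: [3, 4, 5]

Answer: 1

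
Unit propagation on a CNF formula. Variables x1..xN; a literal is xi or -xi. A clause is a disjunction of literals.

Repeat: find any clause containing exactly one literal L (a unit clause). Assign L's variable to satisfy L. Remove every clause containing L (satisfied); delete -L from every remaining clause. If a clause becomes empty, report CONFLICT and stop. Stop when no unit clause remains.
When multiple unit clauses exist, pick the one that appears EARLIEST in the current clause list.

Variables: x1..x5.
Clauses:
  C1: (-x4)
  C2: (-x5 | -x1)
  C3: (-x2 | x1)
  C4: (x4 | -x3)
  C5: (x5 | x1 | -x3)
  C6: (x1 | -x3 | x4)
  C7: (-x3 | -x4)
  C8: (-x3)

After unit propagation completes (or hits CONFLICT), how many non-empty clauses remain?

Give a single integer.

unit clause [-4] forces x4=F; simplify:
  drop 4 from [4, -3] -> [-3]
  drop 4 from [1, -3, 4] -> [1, -3]
  satisfied 2 clause(s); 6 remain; assigned so far: [4]
unit clause [-3] forces x3=F; simplify:
  satisfied 4 clause(s); 2 remain; assigned so far: [3, 4]

Answer: 2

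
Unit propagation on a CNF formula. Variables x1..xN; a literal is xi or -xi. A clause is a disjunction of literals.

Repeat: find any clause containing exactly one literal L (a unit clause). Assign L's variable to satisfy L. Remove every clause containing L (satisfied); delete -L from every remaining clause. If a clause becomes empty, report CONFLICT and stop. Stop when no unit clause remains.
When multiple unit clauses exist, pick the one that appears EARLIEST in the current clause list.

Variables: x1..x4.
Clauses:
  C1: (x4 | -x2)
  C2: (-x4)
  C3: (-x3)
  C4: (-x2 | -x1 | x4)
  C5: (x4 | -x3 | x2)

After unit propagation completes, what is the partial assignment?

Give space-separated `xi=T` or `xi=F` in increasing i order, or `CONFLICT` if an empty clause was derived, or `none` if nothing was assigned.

unit clause [-4] forces x4=F; simplify:
  drop 4 from [4, -2] -> [-2]
  drop 4 from [-2, -1, 4] -> [-2, -1]
  drop 4 from [4, -3, 2] -> [-3, 2]
  satisfied 1 clause(s); 4 remain; assigned so far: [4]
unit clause [-2] forces x2=F; simplify:
  drop 2 from [-3, 2] -> [-3]
  satisfied 2 clause(s); 2 remain; assigned so far: [2, 4]
unit clause [-3] forces x3=F; simplify:
  satisfied 2 clause(s); 0 remain; assigned so far: [2, 3, 4]

Answer: x2=F x3=F x4=F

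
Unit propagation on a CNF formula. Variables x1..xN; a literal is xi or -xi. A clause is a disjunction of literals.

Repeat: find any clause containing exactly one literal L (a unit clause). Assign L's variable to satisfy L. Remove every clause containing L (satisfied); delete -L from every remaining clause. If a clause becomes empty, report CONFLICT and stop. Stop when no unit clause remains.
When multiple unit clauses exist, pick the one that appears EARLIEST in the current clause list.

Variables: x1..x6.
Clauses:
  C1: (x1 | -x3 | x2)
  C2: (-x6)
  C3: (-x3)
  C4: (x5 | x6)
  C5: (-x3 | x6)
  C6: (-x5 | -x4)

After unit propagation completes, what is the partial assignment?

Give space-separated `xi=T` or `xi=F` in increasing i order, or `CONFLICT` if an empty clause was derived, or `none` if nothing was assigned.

Answer: x3=F x4=F x5=T x6=F

Derivation:
unit clause [-6] forces x6=F; simplify:
  drop 6 from [5, 6] -> [5]
  drop 6 from [-3, 6] -> [-3]
  satisfied 1 clause(s); 5 remain; assigned so far: [6]
unit clause [-3] forces x3=F; simplify:
  satisfied 3 clause(s); 2 remain; assigned so far: [3, 6]
unit clause [5] forces x5=T; simplify:
  drop -5 from [-5, -4] -> [-4]
  satisfied 1 clause(s); 1 remain; assigned so far: [3, 5, 6]
unit clause [-4] forces x4=F; simplify:
  satisfied 1 clause(s); 0 remain; assigned so far: [3, 4, 5, 6]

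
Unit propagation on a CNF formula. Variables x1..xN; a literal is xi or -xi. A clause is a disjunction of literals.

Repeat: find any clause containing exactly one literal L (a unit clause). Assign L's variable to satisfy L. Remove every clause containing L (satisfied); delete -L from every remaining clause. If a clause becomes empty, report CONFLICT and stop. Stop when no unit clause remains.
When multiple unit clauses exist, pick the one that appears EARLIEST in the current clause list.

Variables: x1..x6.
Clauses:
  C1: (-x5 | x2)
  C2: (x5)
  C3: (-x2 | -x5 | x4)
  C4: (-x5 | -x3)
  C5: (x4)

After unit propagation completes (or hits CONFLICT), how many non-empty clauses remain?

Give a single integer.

unit clause [5] forces x5=T; simplify:
  drop -5 from [-5, 2] -> [2]
  drop -5 from [-2, -5, 4] -> [-2, 4]
  drop -5 from [-5, -3] -> [-3]
  satisfied 1 clause(s); 4 remain; assigned so far: [5]
unit clause [2] forces x2=T; simplify:
  drop -2 from [-2, 4] -> [4]
  satisfied 1 clause(s); 3 remain; assigned so far: [2, 5]
unit clause [4] forces x4=T; simplify:
  satisfied 2 clause(s); 1 remain; assigned so far: [2, 4, 5]
unit clause [-3] forces x3=F; simplify:
  satisfied 1 clause(s); 0 remain; assigned so far: [2, 3, 4, 5]

Answer: 0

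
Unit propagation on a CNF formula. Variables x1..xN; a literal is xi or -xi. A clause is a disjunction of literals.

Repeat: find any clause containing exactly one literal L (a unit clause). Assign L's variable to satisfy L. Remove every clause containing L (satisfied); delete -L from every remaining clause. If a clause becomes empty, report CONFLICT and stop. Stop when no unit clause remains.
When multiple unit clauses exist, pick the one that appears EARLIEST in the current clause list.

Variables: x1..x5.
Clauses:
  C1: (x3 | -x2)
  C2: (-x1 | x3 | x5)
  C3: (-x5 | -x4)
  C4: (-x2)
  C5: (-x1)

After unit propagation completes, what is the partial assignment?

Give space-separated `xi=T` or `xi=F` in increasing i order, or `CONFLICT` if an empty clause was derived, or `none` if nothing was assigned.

unit clause [-2] forces x2=F; simplify:
  satisfied 2 clause(s); 3 remain; assigned so far: [2]
unit clause [-1] forces x1=F; simplify:
  satisfied 2 clause(s); 1 remain; assigned so far: [1, 2]

Answer: x1=F x2=F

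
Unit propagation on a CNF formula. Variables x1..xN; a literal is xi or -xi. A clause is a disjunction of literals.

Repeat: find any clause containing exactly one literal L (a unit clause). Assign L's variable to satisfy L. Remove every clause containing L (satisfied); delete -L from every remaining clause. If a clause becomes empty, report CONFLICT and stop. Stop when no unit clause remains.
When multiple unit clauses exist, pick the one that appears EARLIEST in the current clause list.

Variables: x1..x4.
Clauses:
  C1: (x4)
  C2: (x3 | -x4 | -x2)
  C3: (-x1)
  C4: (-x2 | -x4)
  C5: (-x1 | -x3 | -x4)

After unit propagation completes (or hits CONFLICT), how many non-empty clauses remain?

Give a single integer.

Answer: 0

Derivation:
unit clause [4] forces x4=T; simplify:
  drop -4 from [3, -4, -2] -> [3, -2]
  drop -4 from [-2, -4] -> [-2]
  drop -4 from [-1, -3, -4] -> [-1, -3]
  satisfied 1 clause(s); 4 remain; assigned so far: [4]
unit clause [-1] forces x1=F; simplify:
  satisfied 2 clause(s); 2 remain; assigned so far: [1, 4]
unit clause [-2] forces x2=F; simplify:
  satisfied 2 clause(s); 0 remain; assigned so far: [1, 2, 4]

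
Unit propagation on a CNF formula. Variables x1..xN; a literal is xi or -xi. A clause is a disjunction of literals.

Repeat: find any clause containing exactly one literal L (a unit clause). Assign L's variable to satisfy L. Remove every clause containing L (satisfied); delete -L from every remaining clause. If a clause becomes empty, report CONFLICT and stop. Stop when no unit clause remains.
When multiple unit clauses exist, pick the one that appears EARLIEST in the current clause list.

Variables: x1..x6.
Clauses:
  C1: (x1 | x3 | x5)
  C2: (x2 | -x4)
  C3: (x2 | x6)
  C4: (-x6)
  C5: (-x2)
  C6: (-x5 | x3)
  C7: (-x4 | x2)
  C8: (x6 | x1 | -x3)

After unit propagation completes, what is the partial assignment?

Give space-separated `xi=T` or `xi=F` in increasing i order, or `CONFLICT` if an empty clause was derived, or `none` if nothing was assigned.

unit clause [-6] forces x6=F; simplify:
  drop 6 from [2, 6] -> [2]
  drop 6 from [6, 1, -3] -> [1, -3]
  satisfied 1 clause(s); 7 remain; assigned so far: [6]
unit clause [2] forces x2=T; simplify:
  drop -2 from [-2] -> [] (empty!)
  satisfied 3 clause(s); 4 remain; assigned so far: [2, 6]
CONFLICT (empty clause)

Answer: CONFLICT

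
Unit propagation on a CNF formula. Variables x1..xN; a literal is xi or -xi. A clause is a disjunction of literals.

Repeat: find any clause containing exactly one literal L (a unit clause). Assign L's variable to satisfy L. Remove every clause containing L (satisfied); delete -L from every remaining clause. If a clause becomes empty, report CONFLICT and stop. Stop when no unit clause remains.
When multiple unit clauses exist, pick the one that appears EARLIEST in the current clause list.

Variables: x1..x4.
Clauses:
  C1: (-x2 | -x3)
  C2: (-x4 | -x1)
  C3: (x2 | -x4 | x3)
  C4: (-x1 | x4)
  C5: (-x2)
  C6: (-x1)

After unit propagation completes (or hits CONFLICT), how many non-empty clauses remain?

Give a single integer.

unit clause [-2] forces x2=F; simplify:
  drop 2 from [2, -4, 3] -> [-4, 3]
  satisfied 2 clause(s); 4 remain; assigned so far: [2]
unit clause [-1] forces x1=F; simplify:
  satisfied 3 clause(s); 1 remain; assigned so far: [1, 2]

Answer: 1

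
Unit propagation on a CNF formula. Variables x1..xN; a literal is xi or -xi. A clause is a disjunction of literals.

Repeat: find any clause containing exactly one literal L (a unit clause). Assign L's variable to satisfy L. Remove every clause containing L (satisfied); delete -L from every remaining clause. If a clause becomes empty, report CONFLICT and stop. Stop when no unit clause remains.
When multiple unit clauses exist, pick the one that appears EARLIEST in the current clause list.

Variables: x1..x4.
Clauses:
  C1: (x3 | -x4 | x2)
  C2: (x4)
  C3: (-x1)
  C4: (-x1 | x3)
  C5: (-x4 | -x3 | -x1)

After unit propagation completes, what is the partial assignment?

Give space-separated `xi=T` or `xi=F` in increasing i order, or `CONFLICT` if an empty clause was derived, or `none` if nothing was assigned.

Answer: x1=F x4=T

Derivation:
unit clause [4] forces x4=T; simplify:
  drop -4 from [3, -4, 2] -> [3, 2]
  drop -4 from [-4, -3, -1] -> [-3, -1]
  satisfied 1 clause(s); 4 remain; assigned so far: [4]
unit clause [-1] forces x1=F; simplify:
  satisfied 3 clause(s); 1 remain; assigned so far: [1, 4]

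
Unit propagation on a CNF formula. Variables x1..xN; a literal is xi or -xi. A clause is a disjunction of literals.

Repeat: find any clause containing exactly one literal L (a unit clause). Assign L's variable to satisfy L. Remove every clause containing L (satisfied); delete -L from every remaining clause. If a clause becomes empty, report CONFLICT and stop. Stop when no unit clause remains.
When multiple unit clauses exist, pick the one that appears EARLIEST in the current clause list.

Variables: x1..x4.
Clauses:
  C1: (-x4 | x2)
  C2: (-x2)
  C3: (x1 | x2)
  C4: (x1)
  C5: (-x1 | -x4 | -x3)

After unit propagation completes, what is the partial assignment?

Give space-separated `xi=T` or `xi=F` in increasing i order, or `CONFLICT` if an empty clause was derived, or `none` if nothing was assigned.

Answer: x1=T x2=F x4=F

Derivation:
unit clause [-2] forces x2=F; simplify:
  drop 2 from [-4, 2] -> [-4]
  drop 2 from [1, 2] -> [1]
  satisfied 1 clause(s); 4 remain; assigned so far: [2]
unit clause [-4] forces x4=F; simplify:
  satisfied 2 clause(s); 2 remain; assigned so far: [2, 4]
unit clause [1] forces x1=T; simplify:
  satisfied 2 clause(s); 0 remain; assigned so far: [1, 2, 4]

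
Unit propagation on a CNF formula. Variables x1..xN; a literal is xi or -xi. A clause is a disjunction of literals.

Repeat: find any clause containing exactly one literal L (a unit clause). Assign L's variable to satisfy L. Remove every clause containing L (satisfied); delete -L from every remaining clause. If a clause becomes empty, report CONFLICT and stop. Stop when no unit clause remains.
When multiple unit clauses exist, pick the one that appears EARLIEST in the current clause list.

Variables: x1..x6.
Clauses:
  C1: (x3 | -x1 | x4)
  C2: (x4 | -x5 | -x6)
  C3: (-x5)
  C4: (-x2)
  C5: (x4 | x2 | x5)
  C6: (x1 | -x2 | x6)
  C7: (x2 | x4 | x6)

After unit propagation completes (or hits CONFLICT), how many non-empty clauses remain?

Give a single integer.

unit clause [-5] forces x5=F; simplify:
  drop 5 from [4, 2, 5] -> [4, 2]
  satisfied 2 clause(s); 5 remain; assigned so far: [5]
unit clause [-2] forces x2=F; simplify:
  drop 2 from [4, 2] -> [4]
  drop 2 from [2, 4, 6] -> [4, 6]
  satisfied 2 clause(s); 3 remain; assigned so far: [2, 5]
unit clause [4] forces x4=T; simplify:
  satisfied 3 clause(s); 0 remain; assigned so far: [2, 4, 5]

Answer: 0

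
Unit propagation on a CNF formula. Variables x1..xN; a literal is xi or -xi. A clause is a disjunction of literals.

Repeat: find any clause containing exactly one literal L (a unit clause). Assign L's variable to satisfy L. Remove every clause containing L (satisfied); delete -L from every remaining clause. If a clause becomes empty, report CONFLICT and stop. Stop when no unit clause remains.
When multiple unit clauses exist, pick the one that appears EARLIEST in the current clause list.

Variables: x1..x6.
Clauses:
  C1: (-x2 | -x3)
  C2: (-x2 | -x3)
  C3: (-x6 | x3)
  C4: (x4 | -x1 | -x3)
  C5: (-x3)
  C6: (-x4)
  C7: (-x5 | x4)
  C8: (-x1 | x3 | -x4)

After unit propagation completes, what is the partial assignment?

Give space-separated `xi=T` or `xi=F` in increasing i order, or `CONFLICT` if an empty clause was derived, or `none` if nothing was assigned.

unit clause [-3] forces x3=F; simplify:
  drop 3 from [-6, 3] -> [-6]
  drop 3 from [-1, 3, -4] -> [-1, -4]
  satisfied 4 clause(s); 4 remain; assigned so far: [3]
unit clause [-6] forces x6=F; simplify:
  satisfied 1 clause(s); 3 remain; assigned so far: [3, 6]
unit clause [-4] forces x4=F; simplify:
  drop 4 from [-5, 4] -> [-5]
  satisfied 2 clause(s); 1 remain; assigned so far: [3, 4, 6]
unit clause [-5] forces x5=F; simplify:
  satisfied 1 clause(s); 0 remain; assigned so far: [3, 4, 5, 6]

Answer: x3=F x4=F x5=F x6=F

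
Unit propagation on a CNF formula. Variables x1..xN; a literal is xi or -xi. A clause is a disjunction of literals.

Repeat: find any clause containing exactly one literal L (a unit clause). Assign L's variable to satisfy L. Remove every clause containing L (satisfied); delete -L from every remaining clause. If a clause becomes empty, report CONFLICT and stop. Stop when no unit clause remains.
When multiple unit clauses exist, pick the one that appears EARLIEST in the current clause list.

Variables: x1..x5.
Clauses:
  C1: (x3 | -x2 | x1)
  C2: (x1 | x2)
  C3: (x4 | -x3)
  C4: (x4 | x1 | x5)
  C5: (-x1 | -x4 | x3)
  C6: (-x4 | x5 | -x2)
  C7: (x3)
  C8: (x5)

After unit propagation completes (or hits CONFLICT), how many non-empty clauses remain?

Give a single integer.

Answer: 1

Derivation:
unit clause [3] forces x3=T; simplify:
  drop -3 from [4, -3] -> [4]
  satisfied 3 clause(s); 5 remain; assigned so far: [3]
unit clause [4] forces x4=T; simplify:
  drop -4 from [-4, 5, -2] -> [5, -2]
  satisfied 2 clause(s); 3 remain; assigned so far: [3, 4]
unit clause [5] forces x5=T; simplify:
  satisfied 2 clause(s); 1 remain; assigned so far: [3, 4, 5]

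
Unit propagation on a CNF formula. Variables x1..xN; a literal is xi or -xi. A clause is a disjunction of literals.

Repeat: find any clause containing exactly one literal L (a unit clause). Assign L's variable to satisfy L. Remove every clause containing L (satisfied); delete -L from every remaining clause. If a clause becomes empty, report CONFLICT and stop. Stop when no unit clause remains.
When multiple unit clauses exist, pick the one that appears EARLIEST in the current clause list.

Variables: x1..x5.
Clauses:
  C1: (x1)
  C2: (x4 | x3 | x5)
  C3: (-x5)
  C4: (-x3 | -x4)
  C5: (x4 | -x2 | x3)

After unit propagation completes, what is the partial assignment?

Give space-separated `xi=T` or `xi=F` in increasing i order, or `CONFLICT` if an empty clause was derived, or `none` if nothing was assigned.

unit clause [1] forces x1=T; simplify:
  satisfied 1 clause(s); 4 remain; assigned so far: [1]
unit clause [-5] forces x5=F; simplify:
  drop 5 from [4, 3, 5] -> [4, 3]
  satisfied 1 clause(s); 3 remain; assigned so far: [1, 5]

Answer: x1=T x5=F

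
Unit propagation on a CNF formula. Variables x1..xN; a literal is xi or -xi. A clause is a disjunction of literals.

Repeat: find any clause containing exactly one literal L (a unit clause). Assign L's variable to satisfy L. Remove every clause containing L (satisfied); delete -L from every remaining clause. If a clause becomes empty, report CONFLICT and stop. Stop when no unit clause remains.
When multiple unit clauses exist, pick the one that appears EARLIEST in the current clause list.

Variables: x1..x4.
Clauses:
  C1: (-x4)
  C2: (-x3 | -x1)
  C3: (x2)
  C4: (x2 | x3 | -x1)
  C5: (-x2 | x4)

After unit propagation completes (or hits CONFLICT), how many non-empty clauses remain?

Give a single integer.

unit clause [-4] forces x4=F; simplify:
  drop 4 from [-2, 4] -> [-2]
  satisfied 1 clause(s); 4 remain; assigned so far: [4]
unit clause [2] forces x2=T; simplify:
  drop -2 from [-2] -> [] (empty!)
  satisfied 2 clause(s); 2 remain; assigned so far: [2, 4]
CONFLICT (empty clause)

Answer: 1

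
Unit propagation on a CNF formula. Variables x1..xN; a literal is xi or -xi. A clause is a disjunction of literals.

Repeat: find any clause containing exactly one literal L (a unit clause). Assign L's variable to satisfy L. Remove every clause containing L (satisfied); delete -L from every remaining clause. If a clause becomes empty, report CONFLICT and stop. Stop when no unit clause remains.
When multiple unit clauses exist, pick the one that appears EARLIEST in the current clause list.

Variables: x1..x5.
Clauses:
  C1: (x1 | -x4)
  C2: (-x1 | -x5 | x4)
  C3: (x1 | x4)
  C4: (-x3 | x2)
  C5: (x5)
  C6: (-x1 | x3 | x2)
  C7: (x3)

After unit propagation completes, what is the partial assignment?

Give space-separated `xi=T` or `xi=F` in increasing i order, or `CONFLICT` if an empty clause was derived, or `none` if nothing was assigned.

unit clause [5] forces x5=T; simplify:
  drop -5 from [-1, -5, 4] -> [-1, 4]
  satisfied 1 clause(s); 6 remain; assigned so far: [5]
unit clause [3] forces x3=T; simplify:
  drop -3 from [-3, 2] -> [2]
  satisfied 2 clause(s); 4 remain; assigned so far: [3, 5]
unit clause [2] forces x2=T; simplify:
  satisfied 1 clause(s); 3 remain; assigned so far: [2, 3, 5]

Answer: x2=T x3=T x5=T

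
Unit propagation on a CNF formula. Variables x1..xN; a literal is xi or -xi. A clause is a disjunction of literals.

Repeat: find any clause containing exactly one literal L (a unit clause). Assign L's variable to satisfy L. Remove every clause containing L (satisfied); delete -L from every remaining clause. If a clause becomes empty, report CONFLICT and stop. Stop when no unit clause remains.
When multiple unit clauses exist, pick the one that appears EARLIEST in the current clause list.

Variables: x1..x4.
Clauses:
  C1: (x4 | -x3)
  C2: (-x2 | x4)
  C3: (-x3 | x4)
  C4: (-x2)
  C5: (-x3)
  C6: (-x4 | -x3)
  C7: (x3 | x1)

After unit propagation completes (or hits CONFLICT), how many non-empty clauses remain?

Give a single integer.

Answer: 0

Derivation:
unit clause [-2] forces x2=F; simplify:
  satisfied 2 clause(s); 5 remain; assigned so far: [2]
unit clause [-3] forces x3=F; simplify:
  drop 3 from [3, 1] -> [1]
  satisfied 4 clause(s); 1 remain; assigned so far: [2, 3]
unit clause [1] forces x1=T; simplify:
  satisfied 1 clause(s); 0 remain; assigned so far: [1, 2, 3]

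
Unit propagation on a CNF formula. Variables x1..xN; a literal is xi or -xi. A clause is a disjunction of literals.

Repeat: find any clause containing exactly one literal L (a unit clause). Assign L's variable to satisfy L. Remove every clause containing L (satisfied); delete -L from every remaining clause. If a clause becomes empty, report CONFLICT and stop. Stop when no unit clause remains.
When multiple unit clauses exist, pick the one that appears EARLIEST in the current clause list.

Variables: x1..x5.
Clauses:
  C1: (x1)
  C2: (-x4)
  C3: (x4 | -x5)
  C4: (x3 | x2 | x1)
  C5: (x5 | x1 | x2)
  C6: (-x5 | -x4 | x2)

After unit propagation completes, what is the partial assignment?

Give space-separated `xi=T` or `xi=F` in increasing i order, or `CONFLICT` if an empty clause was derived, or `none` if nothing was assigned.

Answer: x1=T x4=F x5=F

Derivation:
unit clause [1] forces x1=T; simplify:
  satisfied 3 clause(s); 3 remain; assigned so far: [1]
unit clause [-4] forces x4=F; simplify:
  drop 4 from [4, -5] -> [-5]
  satisfied 2 clause(s); 1 remain; assigned so far: [1, 4]
unit clause [-5] forces x5=F; simplify:
  satisfied 1 clause(s); 0 remain; assigned so far: [1, 4, 5]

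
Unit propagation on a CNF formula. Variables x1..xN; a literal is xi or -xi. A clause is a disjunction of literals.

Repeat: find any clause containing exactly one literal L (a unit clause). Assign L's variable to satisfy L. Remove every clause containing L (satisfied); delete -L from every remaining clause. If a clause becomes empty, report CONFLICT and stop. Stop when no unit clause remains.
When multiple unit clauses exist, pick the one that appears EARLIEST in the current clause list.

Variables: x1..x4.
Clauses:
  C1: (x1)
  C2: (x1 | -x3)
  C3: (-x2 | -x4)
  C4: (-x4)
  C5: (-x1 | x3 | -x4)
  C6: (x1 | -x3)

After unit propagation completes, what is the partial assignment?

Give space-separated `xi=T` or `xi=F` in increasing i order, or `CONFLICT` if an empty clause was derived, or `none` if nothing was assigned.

Answer: x1=T x4=F

Derivation:
unit clause [1] forces x1=T; simplify:
  drop -1 from [-1, 3, -4] -> [3, -4]
  satisfied 3 clause(s); 3 remain; assigned so far: [1]
unit clause [-4] forces x4=F; simplify:
  satisfied 3 clause(s); 0 remain; assigned so far: [1, 4]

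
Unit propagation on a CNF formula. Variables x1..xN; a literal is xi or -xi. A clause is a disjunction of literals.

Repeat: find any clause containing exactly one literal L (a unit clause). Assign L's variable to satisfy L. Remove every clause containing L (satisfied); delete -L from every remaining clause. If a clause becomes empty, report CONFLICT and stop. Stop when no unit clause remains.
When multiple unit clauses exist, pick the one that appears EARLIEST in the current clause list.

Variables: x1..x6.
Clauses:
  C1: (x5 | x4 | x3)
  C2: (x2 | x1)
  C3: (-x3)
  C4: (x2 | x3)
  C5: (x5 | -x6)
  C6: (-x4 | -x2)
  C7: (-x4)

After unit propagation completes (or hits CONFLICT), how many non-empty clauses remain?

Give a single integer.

unit clause [-3] forces x3=F; simplify:
  drop 3 from [5, 4, 3] -> [5, 4]
  drop 3 from [2, 3] -> [2]
  satisfied 1 clause(s); 6 remain; assigned so far: [3]
unit clause [2] forces x2=T; simplify:
  drop -2 from [-4, -2] -> [-4]
  satisfied 2 clause(s); 4 remain; assigned so far: [2, 3]
unit clause [-4] forces x4=F; simplify:
  drop 4 from [5, 4] -> [5]
  satisfied 2 clause(s); 2 remain; assigned so far: [2, 3, 4]
unit clause [5] forces x5=T; simplify:
  satisfied 2 clause(s); 0 remain; assigned so far: [2, 3, 4, 5]

Answer: 0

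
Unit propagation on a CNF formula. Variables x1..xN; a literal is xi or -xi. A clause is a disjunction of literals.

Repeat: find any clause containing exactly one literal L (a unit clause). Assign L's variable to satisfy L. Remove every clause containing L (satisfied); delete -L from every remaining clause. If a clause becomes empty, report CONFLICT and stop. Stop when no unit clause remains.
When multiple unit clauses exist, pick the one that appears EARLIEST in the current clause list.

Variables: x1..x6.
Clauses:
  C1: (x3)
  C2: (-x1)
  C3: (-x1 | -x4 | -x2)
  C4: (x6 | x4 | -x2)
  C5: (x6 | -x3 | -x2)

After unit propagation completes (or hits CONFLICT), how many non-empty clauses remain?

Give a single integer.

unit clause [3] forces x3=T; simplify:
  drop -3 from [6, -3, -2] -> [6, -2]
  satisfied 1 clause(s); 4 remain; assigned so far: [3]
unit clause [-1] forces x1=F; simplify:
  satisfied 2 clause(s); 2 remain; assigned so far: [1, 3]

Answer: 2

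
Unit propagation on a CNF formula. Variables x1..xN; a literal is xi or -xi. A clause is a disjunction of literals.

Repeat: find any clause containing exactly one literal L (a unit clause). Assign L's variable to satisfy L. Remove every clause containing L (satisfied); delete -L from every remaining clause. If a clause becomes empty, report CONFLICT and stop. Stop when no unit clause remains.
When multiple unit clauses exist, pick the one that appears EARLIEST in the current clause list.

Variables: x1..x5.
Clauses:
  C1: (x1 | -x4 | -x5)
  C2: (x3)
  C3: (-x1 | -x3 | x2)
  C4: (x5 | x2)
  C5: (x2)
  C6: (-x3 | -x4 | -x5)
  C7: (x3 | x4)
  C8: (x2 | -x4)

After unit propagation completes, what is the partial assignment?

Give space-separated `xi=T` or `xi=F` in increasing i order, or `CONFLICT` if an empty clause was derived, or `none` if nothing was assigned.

Answer: x2=T x3=T

Derivation:
unit clause [3] forces x3=T; simplify:
  drop -3 from [-1, -3, 2] -> [-1, 2]
  drop -3 from [-3, -4, -5] -> [-4, -5]
  satisfied 2 clause(s); 6 remain; assigned so far: [3]
unit clause [2] forces x2=T; simplify:
  satisfied 4 clause(s); 2 remain; assigned so far: [2, 3]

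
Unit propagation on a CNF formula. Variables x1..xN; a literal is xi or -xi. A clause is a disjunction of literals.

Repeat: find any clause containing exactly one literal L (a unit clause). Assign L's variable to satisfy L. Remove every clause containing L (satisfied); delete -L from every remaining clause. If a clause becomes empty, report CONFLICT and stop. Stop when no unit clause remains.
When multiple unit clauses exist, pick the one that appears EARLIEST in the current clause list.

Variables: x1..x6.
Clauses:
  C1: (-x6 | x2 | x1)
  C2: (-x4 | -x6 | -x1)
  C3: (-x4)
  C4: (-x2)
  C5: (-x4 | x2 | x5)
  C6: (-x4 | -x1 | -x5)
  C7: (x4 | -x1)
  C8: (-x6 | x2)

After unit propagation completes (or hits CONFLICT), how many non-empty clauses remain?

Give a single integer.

Answer: 0

Derivation:
unit clause [-4] forces x4=F; simplify:
  drop 4 from [4, -1] -> [-1]
  satisfied 4 clause(s); 4 remain; assigned so far: [4]
unit clause [-2] forces x2=F; simplify:
  drop 2 from [-6, 2, 1] -> [-6, 1]
  drop 2 from [-6, 2] -> [-6]
  satisfied 1 clause(s); 3 remain; assigned so far: [2, 4]
unit clause [-1] forces x1=F; simplify:
  drop 1 from [-6, 1] -> [-6]
  satisfied 1 clause(s); 2 remain; assigned so far: [1, 2, 4]
unit clause [-6] forces x6=F; simplify:
  satisfied 2 clause(s); 0 remain; assigned so far: [1, 2, 4, 6]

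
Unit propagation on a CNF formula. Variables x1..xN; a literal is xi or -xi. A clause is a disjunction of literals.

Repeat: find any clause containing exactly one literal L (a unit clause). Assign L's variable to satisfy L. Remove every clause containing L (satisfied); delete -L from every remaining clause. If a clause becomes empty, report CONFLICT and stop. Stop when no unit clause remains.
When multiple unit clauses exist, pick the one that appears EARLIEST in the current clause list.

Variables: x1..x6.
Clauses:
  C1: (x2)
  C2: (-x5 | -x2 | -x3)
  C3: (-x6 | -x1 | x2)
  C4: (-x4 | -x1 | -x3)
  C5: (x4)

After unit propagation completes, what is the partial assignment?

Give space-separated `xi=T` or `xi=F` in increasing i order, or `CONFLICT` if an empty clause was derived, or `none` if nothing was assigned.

unit clause [2] forces x2=T; simplify:
  drop -2 from [-5, -2, -3] -> [-5, -3]
  satisfied 2 clause(s); 3 remain; assigned so far: [2]
unit clause [4] forces x4=T; simplify:
  drop -4 from [-4, -1, -3] -> [-1, -3]
  satisfied 1 clause(s); 2 remain; assigned so far: [2, 4]

Answer: x2=T x4=T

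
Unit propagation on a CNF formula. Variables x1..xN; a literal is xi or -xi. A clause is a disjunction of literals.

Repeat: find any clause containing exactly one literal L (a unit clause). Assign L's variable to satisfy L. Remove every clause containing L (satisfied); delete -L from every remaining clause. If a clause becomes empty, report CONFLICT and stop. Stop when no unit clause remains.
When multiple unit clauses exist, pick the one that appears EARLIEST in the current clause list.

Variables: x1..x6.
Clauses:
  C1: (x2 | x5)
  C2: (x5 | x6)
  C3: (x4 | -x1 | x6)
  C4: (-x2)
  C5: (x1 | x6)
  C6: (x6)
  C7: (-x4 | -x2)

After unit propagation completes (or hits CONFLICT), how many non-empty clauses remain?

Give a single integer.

Answer: 0

Derivation:
unit clause [-2] forces x2=F; simplify:
  drop 2 from [2, 5] -> [5]
  satisfied 2 clause(s); 5 remain; assigned so far: [2]
unit clause [5] forces x5=T; simplify:
  satisfied 2 clause(s); 3 remain; assigned so far: [2, 5]
unit clause [6] forces x6=T; simplify:
  satisfied 3 clause(s); 0 remain; assigned so far: [2, 5, 6]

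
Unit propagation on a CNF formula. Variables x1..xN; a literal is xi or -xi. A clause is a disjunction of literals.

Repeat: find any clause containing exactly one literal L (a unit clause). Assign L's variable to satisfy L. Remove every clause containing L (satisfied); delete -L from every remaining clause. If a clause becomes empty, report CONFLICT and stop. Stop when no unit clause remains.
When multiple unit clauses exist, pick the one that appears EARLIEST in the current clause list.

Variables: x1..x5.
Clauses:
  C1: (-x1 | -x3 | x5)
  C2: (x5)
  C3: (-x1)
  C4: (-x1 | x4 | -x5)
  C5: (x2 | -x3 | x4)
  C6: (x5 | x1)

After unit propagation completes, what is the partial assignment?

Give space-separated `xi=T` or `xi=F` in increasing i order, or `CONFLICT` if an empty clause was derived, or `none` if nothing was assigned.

Answer: x1=F x5=T

Derivation:
unit clause [5] forces x5=T; simplify:
  drop -5 from [-1, 4, -5] -> [-1, 4]
  satisfied 3 clause(s); 3 remain; assigned so far: [5]
unit clause [-1] forces x1=F; simplify:
  satisfied 2 clause(s); 1 remain; assigned so far: [1, 5]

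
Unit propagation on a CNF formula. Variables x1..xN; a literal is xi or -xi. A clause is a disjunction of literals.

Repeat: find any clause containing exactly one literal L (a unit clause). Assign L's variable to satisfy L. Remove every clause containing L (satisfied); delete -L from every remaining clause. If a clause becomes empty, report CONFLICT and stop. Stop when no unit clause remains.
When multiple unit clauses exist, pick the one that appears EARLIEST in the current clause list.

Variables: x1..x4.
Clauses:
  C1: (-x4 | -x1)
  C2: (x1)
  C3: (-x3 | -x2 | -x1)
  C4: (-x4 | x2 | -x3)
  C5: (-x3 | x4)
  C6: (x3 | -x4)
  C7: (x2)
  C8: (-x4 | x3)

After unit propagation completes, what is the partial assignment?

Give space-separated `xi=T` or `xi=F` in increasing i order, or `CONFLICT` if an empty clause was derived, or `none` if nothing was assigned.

unit clause [1] forces x1=T; simplify:
  drop -1 from [-4, -1] -> [-4]
  drop -1 from [-3, -2, -1] -> [-3, -2]
  satisfied 1 clause(s); 7 remain; assigned so far: [1]
unit clause [-4] forces x4=F; simplify:
  drop 4 from [-3, 4] -> [-3]
  satisfied 4 clause(s); 3 remain; assigned so far: [1, 4]
unit clause [-3] forces x3=F; simplify:
  satisfied 2 clause(s); 1 remain; assigned so far: [1, 3, 4]
unit clause [2] forces x2=T; simplify:
  satisfied 1 clause(s); 0 remain; assigned so far: [1, 2, 3, 4]

Answer: x1=T x2=T x3=F x4=F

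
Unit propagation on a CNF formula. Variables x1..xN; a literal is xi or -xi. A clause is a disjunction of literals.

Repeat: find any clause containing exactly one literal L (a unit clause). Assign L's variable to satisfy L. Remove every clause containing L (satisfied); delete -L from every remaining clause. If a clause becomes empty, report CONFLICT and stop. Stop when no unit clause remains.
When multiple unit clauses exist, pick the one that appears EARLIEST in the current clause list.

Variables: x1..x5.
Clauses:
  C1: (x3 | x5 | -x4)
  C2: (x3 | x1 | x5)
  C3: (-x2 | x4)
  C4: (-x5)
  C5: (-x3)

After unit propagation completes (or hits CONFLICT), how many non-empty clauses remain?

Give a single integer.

Answer: 0

Derivation:
unit clause [-5] forces x5=F; simplify:
  drop 5 from [3, 5, -4] -> [3, -4]
  drop 5 from [3, 1, 5] -> [3, 1]
  satisfied 1 clause(s); 4 remain; assigned so far: [5]
unit clause [-3] forces x3=F; simplify:
  drop 3 from [3, -4] -> [-4]
  drop 3 from [3, 1] -> [1]
  satisfied 1 clause(s); 3 remain; assigned so far: [3, 5]
unit clause [-4] forces x4=F; simplify:
  drop 4 from [-2, 4] -> [-2]
  satisfied 1 clause(s); 2 remain; assigned so far: [3, 4, 5]
unit clause [1] forces x1=T; simplify:
  satisfied 1 clause(s); 1 remain; assigned so far: [1, 3, 4, 5]
unit clause [-2] forces x2=F; simplify:
  satisfied 1 clause(s); 0 remain; assigned so far: [1, 2, 3, 4, 5]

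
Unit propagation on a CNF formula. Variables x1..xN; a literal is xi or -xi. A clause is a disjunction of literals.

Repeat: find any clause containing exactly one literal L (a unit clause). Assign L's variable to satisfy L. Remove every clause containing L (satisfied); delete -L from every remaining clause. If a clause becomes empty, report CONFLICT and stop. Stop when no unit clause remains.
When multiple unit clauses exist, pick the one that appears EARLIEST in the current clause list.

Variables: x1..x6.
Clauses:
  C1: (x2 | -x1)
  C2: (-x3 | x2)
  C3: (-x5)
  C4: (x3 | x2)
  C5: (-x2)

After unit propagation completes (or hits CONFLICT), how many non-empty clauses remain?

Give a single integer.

Answer: 0

Derivation:
unit clause [-5] forces x5=F; simplify:
  satisfied 1 clause(s); 4 remain; assigned so far: [5]
unit clause [-2] forces x2=F; simplify:
  drop 2 from [2, -1] -> [-1]
  drop 2 from [-3, 2] -> [-3]
  drop 2 from [3, 2] -> [3]
  satisfied 1 clause(s); 3 remain; assigned so far: [2, 5]
unit clause [-1] forces x1=F; simplify:
  satisfied 1 clause(s); 2 remain; assigned so far: [1, 2, 5]
unit clause [-3] forces x3=F; simplify:
  drop 3 from [3] -> [] (empty!)
  satisfied 1 clause(s); 1 remain; assigned so far: [1, 2, 3, 5]
CONFLICT (empty clause)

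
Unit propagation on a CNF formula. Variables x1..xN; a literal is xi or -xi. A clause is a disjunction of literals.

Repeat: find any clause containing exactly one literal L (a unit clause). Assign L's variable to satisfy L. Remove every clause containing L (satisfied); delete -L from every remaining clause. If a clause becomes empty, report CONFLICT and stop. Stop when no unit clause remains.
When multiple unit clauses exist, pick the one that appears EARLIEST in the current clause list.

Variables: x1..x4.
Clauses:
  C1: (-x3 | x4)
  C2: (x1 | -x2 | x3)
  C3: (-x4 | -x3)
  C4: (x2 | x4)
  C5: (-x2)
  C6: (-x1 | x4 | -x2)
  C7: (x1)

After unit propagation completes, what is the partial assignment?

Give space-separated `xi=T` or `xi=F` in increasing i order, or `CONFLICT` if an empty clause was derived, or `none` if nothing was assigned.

unit clause [-2] forces x2=F; simplify:
  drop 2 from [2, 4] -> [4]
  satisfied 3 clause(s); 4 remain; assigned so far: [2]
unit clause [4] forces x4=T; simplify:
  drop -4 from [-4, -3] -> [-3]
  satisfied 2 clause(s); 2 remain; assigned so far: [2, 4]
unit clause [-3] forces x3=F; simplify:
  satisfied 1 clause(s); 1 remain; assigned so far: [2, 3, 4]
unit clause [1] forces x1=T; simplify:
  satisfied 1 clause(s); 0 remain; assigned so far: [1, 2, 3, 4]

Answer: x1=T x2=F x3=F x4=T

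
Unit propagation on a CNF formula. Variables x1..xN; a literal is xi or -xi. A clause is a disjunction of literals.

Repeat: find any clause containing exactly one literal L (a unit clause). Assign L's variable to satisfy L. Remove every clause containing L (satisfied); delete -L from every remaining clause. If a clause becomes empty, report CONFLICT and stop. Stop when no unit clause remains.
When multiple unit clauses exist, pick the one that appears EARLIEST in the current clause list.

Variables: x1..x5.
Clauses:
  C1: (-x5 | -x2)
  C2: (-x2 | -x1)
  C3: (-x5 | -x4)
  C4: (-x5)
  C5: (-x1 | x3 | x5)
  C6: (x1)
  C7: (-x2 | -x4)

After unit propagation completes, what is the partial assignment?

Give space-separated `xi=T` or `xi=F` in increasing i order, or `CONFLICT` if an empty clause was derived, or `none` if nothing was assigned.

Answer: x1=T x2=F x3=T x5=F

Derivation:
unit clause [-5] forces x5=F; simplify:
  drop 5 from [-1, 3, 5] -> [-1, 3]
  satisfied 3 clause(s); 4 remain; assigned so far: [5]
unit clause [1] forces x1=T; simplify:
  drop -1 from [-2, -1] -> [-2]
  drop -1 from [-1, 3] -> [3]
  satisfied 1 clause(s); 3 remain; assigned so far: [1, 5]
unit clause [-2] forces x2=F; simplify:
  satisfied 2 clause(s); 1 remain; assigned so far: [1, 2, 5]
unit clause [3] forces x3=T; simplify:
  satisfied 1 clause(s); 0 remain; assigned so far: [1, 2, 3, 5]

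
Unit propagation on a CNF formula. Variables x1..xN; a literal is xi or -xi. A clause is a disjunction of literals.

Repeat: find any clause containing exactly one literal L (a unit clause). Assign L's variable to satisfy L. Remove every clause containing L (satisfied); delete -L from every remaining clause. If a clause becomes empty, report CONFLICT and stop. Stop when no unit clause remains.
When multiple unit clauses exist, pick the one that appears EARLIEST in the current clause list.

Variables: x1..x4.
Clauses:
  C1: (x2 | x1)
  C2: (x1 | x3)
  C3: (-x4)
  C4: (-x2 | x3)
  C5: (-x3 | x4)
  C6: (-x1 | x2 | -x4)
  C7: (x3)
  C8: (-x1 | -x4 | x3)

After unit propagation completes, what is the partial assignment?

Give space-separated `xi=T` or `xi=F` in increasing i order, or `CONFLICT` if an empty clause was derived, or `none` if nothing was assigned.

unit clause [-4] forces x4=F; simplify:
  drop 4 from [-3, 4] -> [-3]
  satisfied 3 clause(s); 5 remain; assigned so far: [4]
unit clause [-3] forces x3=F; simplify:
  drop 3 from [1, 3] -> [1]
  drop 3 from [-2, 3] -> [-2]
  drop 3 from [3] -> [] (empty!)
  satisfied 1 clause(s); 4 remain; assigned so far: [3, 4]
CONFLICT (empty clause)

Answer: CONFLICT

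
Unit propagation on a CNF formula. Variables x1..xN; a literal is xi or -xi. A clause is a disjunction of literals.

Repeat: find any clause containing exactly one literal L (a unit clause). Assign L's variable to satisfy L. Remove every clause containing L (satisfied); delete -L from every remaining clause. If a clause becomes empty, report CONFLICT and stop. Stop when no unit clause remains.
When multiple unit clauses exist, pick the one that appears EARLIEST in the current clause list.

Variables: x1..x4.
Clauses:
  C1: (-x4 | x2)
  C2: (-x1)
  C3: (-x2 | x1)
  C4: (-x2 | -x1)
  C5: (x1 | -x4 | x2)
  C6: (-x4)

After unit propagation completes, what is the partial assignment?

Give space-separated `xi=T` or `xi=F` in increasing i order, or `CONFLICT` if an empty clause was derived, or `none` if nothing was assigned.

unit clause [-1] forces x1=F; simplify:
  drop 1 from [-2, 1] -> [-2]
  drop 1 from [1, -4, 2] -> [-4, 2]
  satisfied 2 clause(s); 4 remain; assigned so far: [1]
unit clause [-2] forces x2=F; simplify:
  drop 2 from [-4, 2] -> [-4]
  drop 2 from [-4, 2] -> [-4]
  satisfied 1 clause(s); 3 remain; assigned so far: [1, 2]
unit clause [-4] forces x4=F; simplify:
  satisfied 3 clause(s); 0 remain; assigned so far: [1, 2, 4]

Answer: x1=F x2=F x4=F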